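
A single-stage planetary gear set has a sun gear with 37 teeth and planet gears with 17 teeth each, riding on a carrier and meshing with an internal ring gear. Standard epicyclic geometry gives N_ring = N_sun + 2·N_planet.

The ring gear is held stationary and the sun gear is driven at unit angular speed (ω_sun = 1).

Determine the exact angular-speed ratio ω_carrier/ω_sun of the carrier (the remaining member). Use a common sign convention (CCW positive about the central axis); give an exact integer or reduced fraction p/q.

N_ring = 37 + 2·17 = 71
37(ω_s−ω_c) = −71(ω_r−ω_c),  ω_r=0, ω_s=1
37(1−ω_c) = −71(0−ω_c)  ⇒  108ω_c = 37  ⇒  ω_c = 37/108
ω_c/ω_s = 37/108

37/108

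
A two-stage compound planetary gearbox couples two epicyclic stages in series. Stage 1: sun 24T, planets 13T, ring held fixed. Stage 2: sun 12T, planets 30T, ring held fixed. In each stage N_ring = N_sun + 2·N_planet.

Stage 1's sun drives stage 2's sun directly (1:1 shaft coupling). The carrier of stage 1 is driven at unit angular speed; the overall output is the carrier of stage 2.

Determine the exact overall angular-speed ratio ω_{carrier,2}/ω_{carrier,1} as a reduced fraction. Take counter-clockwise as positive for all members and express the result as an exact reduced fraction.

Stage 1: N_ring = 24 + 2·13 = 50
Stage 1: 24(ω_s−ω_c) = −50(ω_r−ω_c),  ω_r=0, ω_c=1
Stage 1: ω_s = 1 − (50/24)(0−1) = 37/12
  ⇒ ω_s¹/ω_c¹ = 37/12
Stage 2: N_ring = 12 + 2·30 = 72
Stage 2: 12(ω_s−ω_c) = −72(ω_r−ω_c),  ω_r=0, ω_s=1
Stage 2: 12(1−ω_c) = −72(0−ω_c)  ⇒  84ω_c = 12  ⇒  ω_c = 1/7
  ⇒ ω_c²/ω_s² = 1/7
Coupling ω_s² = ω_s¹ ⇒ overall = 37/12 × 1/7 = 37/84

37/84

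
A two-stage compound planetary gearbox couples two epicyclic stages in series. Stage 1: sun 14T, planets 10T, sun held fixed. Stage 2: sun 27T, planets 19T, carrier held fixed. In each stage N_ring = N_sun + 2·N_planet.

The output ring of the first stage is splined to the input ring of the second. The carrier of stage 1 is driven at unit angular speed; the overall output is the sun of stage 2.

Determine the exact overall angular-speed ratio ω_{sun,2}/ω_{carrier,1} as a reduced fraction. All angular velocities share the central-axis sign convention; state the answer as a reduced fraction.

-520/153

Stage 1: N_ring = 14 + 2·10 = 34
Stage 1: 14(ω_s−ω_c) = −34(ω_r−ω_c),  ω_s=0, ω_c=1
Stage 1: ω_r = 1 − (14/34)(0−1) = 24/17
  ⇒ ω_r¹/ω_c¹ = 24/17
Stage 2: N_ring = 27 + 2·19 = 65
Stage 2: 27(ω_s−ω_c) = −65(ω_r−ω_c),  ω_c=0, ω_r=1
Stage 2: ω_s = 0 − (65/27)(1−0) = -65/27
  ⇒ ω_s²/ω_r² = -65/27
Coupling ω_r² = ω_r¹ ⇒ overall = 24/17 × -65/27 = -520/153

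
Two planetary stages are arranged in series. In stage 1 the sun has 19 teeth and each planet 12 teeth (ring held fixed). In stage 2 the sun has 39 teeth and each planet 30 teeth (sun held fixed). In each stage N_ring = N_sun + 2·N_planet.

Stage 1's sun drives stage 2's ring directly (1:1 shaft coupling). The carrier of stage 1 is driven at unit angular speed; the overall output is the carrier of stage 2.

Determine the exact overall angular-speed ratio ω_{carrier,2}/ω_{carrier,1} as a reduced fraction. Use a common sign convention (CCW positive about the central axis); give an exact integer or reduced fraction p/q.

Stage 1: N_ring = 19 + 2·12 = 43
Stage 1: 19(ω_s−ω_c) = −43(ω_r−ω_c),  ω_r=0, ω_c=1
Stage 1: ω_s = 1 − (43/19)(0−1) = 62/19
  ⇒ ω_s¹/ω_c¹ = 62/19
Stage 2: N_ring = 39 + 2·30 = 99
Stage 2: 39(ω_s−ω_c) = −99(ω_r−ω_c),  ω_s=0, ω_r=1
Stage 2: 39(0−ω_c) = −99(1−ω_c)  ⇒  138ω_c = 99  ⇒  ω_c = 33/46
  ⇒ ω_c²/ω_r² = 33/46
Coupling ω_r² = ω_s¹ ⇒ overall = 62/19 × 33/46 = 1023/437

1023/437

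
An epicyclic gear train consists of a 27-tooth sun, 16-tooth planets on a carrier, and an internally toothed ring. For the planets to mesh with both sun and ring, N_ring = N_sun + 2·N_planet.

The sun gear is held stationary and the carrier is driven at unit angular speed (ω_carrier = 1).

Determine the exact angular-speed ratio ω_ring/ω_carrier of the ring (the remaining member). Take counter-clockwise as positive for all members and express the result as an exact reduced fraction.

86/59

N_ring = 27 + 2·16 = 59
27(ω_s−ω_c) = −59(ω_r−ω_c),  ω_s=0, ω_c=1
ω_r = 1 − (27/59)(0−1) = 86/59
ω_r/ω_c = 86/59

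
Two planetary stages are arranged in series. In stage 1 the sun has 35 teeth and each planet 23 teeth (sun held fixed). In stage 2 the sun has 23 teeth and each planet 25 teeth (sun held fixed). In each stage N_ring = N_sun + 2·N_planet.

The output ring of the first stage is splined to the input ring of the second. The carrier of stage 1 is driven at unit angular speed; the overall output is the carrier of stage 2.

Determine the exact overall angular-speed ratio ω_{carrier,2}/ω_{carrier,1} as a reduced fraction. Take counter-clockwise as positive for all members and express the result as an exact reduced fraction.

Stage 1: N_ring = 35 + 2·23 = 81
Stage 1: 35(ω_s−ω_c) = −81(ω_r−ω_c),  ω_s=0, ω_c=1
Stage 1: ω_r = 1 − (35/81)(0−1) = 116/81
  ⇒ ω_r¹/ω_c¹ = 116/81
Stage 2: N_ring = 23 + 2·25 = 73
Stage 2: 23(ω_s−ω_c) = −73(ω_r−ω_c),  ω_s=0, ω_r=1
Stage 2: 23(0−ω_c) = −73(1−ω_c)  ⇒  96ω_c = 73  ⇒  ω_c = 73/96
  ⇒ ω_c²/ω_r² = 73/96
Coupling ω_r² = ω_r¹ ⇒ overall = 116/81 × 73/96 = 2117/1944

2117/1944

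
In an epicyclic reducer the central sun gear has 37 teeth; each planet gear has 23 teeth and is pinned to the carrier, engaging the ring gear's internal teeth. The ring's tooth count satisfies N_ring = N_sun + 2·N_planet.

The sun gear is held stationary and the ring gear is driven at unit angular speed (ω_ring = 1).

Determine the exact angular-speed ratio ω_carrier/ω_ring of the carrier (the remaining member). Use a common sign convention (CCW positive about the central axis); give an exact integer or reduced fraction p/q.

83/120

N_ring = 37 + 2·23 = 83
37(ω_s−ω_c) = −83(ω_r−ω_c),  ω_s=0, ω_r=1
37(0−ω_c) = −83(1−ω_c)  ⇒  120ω_c = 83  ⇒  ω_c = 83/120
ω_c/ω_r = 83/120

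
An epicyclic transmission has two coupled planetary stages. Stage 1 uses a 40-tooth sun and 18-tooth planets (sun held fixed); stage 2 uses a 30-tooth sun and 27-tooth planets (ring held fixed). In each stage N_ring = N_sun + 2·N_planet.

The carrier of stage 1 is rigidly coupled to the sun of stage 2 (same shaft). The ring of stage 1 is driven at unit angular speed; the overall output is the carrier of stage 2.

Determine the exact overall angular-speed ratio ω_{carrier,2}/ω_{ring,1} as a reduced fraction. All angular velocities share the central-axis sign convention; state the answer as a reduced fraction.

Stage 1: N_ring = 40 + 2·18 = 76
Stage 1: 40(ω_s−ω_c) = −76(ω_r−ω_c),  ω_s=0, ω_r=1
Stage 1: 40(0−ω_c) = −76(1−ω_c)  ⇒  116ω_c = 76  ⇒  ω_c = 19/29
  ⇒ ω_c¹/ω_r¹ = 19/29
Stage 2: N_ring = 30 + 2·27 = 84
Stage 2: 30(ω_s−ω_c) = −84(ω_r−ω_c),  ω_r=0, ω_s=1
Stage 2: 30(1−ω_c) = −84(0−ω_c)  ⇒  114ω_c = 30  ⇒  ω_c = 5/19
  ⇒ ω_c²/ω_s² = 5/19
Coupling ω_s² = ω_c¹ ⇒ overall = 19/29 × 5/19 = 5/29

5/29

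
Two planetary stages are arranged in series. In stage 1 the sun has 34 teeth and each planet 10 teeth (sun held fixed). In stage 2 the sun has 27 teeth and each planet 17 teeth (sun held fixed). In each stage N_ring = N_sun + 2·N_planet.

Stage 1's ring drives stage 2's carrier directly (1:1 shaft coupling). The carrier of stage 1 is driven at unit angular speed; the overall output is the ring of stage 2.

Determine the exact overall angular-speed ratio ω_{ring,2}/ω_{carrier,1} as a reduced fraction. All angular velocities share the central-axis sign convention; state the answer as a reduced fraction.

Stage 1: N_ring = 34 + 2·10 = 54
Stage 1: 34(ω_s−ω_c) = −54(ω_r−ω_c),  ω_s=0, ω_c=1
Stage 1: ω_r = 1 − (34/54)(0−1) = 44/27
  ⇒ ω_r¹/ω_c¹ = 44/27
Stage 2: N_ring = 27 + 2·17 = 61
Stage 2: 27(ω_s−ω_c) = −61(ω_r−ω_c),  ω_s=0, ω_c=1
Stage 2: ω_r = 1 − (27/61)(0−1) = 88/61
  ⇒ ω_r²/ω_c² = 88/61
Coupling ω_c² = ω_r¹ ⇒ overall = 44/27 × 88/61 = 3872/1647

3872/1647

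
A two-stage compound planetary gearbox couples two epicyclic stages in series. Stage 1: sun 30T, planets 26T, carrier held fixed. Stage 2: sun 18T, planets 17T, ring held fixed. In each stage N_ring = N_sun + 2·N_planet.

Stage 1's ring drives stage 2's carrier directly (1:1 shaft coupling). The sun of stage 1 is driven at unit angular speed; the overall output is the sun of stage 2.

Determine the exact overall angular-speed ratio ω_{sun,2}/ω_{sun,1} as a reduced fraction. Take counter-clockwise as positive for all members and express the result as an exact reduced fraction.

Stage 1: N_ring = 30 + 2·26 = 82
Stage 1: 30(ω_s−ω_c) = −82(ω_r−ω_c),  ω_c=0, ω_s=1
Stage 1: ω_r = 0 − (30/82)(1−0) = -15/41
  ⇒ ω_r¹/ω_s¹ = -15/41
Stage 2: N_ring = 18 + 2·17 = 52
Stage 2: 18(ω_s−ω_c) = −52(ω_r−ω_c),  ω_r=0, ω_c=1
Stage 2: ω_s = 1 − (52/18)(0−1) = 35/9
  ⇒ ω_s²/ω_c² = 35/9
Coupling ω_c² = ω_r¹ ⇒ overall = -15/41 × 35/9 = -175/123

-175/123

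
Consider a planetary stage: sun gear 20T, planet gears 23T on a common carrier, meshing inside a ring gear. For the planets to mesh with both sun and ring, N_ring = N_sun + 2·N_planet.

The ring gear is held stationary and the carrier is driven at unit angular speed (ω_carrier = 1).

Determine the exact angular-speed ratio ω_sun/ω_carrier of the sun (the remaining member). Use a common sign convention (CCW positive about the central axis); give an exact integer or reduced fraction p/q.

43/10

N_ring = 20 + 2·23 = 66
20(ω_s−ω_c) = −66(ω_r−ω_c),  ω_r=0, ω_c=1
ω_s = 1 − (66/20)(0−1) = 43/10
ω_s/ω_c = 43/10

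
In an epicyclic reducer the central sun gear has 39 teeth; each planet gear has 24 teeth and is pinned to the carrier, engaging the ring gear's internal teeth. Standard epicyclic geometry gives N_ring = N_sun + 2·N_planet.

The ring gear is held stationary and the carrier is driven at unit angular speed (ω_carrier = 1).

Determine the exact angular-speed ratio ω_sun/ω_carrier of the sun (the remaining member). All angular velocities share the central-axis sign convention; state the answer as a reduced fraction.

N_ring = 39 + 2·24 = 87
39(ω_s−ω_c) = −87(ω_r−ω_c),  ω_r=0, ω_c=1
ω_s = 1 − (87/39)(0−1) = 42/13
ω_s/ω_c = 42/13

42/13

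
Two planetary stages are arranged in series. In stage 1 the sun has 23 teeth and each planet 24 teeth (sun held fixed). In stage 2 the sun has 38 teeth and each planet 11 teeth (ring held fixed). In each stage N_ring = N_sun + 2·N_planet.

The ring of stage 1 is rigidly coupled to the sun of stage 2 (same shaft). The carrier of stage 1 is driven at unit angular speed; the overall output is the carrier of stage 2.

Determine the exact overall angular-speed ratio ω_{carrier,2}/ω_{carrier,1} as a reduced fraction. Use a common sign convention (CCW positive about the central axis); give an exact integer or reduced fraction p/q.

1786/3479

Stage 1: N_ring = 23 + 2·24 = 71
Stage 1: 23(ω_s−ω_c) = −71(ω_r−ω_c),  ω_s=0, ω_c=1
Stage 1: ω_r = 1 − (23/71)(0−1) = 94/71
  ⇒ ω_r¹/ω_c¹ = 94/71
Stage 2: N_ring = 38 + 2·11 = 60
Stage 2: 38(ω_s−ω_c) = −60(ω_r−ω_c),  ω_r=0, ω_s=1
Stage 2: 38(1−ω_c) = −60(0−ω_c)  ⇒  98ω_c = 38  ⇒  ω_c = 19/49
  ⇒ ω_c²/ω_s² = 19/49
Coupling ω_s² = ω_r¹ ⇒ overall = 94/71 × 19/49 = 1786/3479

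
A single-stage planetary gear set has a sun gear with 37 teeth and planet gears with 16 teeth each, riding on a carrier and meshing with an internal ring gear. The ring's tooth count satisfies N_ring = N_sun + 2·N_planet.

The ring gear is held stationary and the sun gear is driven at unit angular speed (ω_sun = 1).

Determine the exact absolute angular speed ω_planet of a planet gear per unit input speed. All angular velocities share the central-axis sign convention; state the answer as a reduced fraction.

N_ring = 37 + 2·16 = 69
37(ω_s−ω_c) = −69(ω_r−ω_c),  ω_r=0, ω_s=1
37(1−ω_c) = −69(0−ω_c)  ⇒  106ω_c = 37  ⇒  ω_c = 37/106
sun–planet: 37·(1−37/106) = −16·(ω_p−ω_c)  ⇒  ω_p−ω_c = −(37/16)·(69/106) = -2553/1696
ω_p = 37/106 − 2553/1696 = -37/32

-37/32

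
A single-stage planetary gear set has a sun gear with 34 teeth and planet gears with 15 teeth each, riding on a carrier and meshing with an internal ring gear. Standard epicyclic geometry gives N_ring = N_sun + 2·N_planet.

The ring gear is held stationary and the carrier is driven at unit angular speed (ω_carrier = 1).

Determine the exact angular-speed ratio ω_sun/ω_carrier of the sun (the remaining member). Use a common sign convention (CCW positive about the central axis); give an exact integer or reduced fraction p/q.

N_ring = 34 + 2·15 = 64
34(ω_s−ω_c) = −64(ω_r−ω_c),  ω_r=0, ω_c=1
ω_s = 1 − (64/34)(0−1) = 49/17
ω_s/ω_c = 49/17

49/17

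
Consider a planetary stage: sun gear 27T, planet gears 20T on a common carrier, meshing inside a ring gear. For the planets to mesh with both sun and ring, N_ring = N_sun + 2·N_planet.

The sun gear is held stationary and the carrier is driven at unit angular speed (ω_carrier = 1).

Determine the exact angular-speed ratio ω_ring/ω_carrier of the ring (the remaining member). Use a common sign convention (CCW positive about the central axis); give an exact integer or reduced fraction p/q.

N_ring = 27 + 2·20 = 67
27(ω_s−ω_c) = −67(ω_r−ω_c),  ω_s=0, ω_c=1
ω_r = 1 − (27/67)(0−1) = 94/67
ω_r/ω_c = 94/67

94/67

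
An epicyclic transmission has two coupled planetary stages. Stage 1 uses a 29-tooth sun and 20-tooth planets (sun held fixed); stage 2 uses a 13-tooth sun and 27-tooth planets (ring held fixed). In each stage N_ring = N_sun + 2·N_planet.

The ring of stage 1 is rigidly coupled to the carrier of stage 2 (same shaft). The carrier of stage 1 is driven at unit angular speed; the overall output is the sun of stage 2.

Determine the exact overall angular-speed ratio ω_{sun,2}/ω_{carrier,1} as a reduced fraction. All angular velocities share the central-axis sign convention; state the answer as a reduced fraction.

Stage 1: N_ring = 29 + 2·20 = 69
Stage 1: 29(ω_s−ω_c) = −69(ω_r−ω_c),  ω_s=0, ω_c=1
Stage 1: ω_r = 1 − (29/69)(0−1) = 98/69
  ⇒ ω_r¹/ω_c¹ = 98/69
Stage 2: N_ring = 13 + 2·27 = 67
Stage 2: 13(ω_s−ω_c) = −67(ω_r−ω_c),  ω_r=0, ω_c=1
Stage 2: ω_s = 1 − (67/13)(0−1) = 80/13
  ⇒ ω_s²/ω_c² = 80/13
Coupling ω_c² = ω_r¹ ⇒ overall = 98/69 × 80/13 = 7840/897

7840/897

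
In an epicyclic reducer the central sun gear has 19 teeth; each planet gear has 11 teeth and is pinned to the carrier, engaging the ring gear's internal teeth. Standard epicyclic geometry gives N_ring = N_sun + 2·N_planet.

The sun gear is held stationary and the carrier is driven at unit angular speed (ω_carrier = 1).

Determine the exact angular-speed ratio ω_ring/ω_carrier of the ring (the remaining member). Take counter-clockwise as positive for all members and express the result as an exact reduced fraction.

60/41

N_ring = 19 + 2·11 = 41
19(ω_s−ω_c) = −41(ω_r−ω_c),  ω_s=0, ω_c=1
ω_r = 1 − (19/41)(0−1) = 60/41
ω_r/ω_c = 60/41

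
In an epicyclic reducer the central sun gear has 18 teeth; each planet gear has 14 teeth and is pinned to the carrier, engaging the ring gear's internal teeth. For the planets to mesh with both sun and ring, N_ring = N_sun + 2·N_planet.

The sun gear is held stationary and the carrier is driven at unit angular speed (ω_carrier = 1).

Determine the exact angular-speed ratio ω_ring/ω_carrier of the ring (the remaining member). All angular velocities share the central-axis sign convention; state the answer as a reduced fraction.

N_ring = 18 + 2·14 = 46
18(ω_s−ω_c) = −46(ω_r−ω_c),  ω_s=0, ω_c=1
ω_r = 1 − (18/46)(0−1) = 32/23
ω_r/ω_c = 32/23

32/23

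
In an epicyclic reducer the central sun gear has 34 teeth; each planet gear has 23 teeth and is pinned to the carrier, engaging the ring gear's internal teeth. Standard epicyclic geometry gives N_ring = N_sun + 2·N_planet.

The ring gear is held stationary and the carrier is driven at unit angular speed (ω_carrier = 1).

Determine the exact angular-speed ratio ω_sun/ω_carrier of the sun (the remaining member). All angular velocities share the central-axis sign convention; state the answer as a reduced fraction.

57/17

N_ring = 34 + 2·23 = 80
34(ω_s−ω_c) = −80(ω_r−ω_c),  ω_r=0, ω_c=1
ω_s = 1 − (80/34)(0−1) = 57/17
ω_s/ω_c = 57/17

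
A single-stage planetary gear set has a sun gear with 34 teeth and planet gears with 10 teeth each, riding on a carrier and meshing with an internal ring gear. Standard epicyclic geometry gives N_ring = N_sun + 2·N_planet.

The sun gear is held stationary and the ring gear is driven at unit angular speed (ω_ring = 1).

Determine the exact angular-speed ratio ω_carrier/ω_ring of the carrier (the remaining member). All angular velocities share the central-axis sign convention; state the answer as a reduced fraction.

N_ring = 34 + 2·10 = 54
34(ω_s−ω_c) = −54(ω_r−ω_c),  ω_s=0, ω_r=1
34(0−ω_c) = −54(1−ω_c)  ⇒  88ω_c = 54  ⇒  ω_c = 27/44
ω_c/ω_r = 27/44

27/44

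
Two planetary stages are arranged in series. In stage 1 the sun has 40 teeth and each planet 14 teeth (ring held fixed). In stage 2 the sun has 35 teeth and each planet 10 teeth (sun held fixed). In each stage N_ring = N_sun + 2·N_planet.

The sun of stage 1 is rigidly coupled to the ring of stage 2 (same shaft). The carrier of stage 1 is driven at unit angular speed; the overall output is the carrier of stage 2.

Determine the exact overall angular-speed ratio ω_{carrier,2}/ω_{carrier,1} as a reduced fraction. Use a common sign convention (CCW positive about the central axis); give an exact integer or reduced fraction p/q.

33/20

Stage 1: N_ring = 40 + 2·14 = 68
Stage 1: 40(ω_s−ω_c) = −68(ω_r−ω_c),  ω_r=0, ω_c=1
Stage 1: ω_s = 1 − (68/40)(0−1) = 27/10
  ⇒ ω_s¹/ω_c¹ = 27/10
Stage 2: N_ring = 35 + 2·10 = 55
Stage 2: 35(ω_s−ω_c) = −55(ω_r−ω_c),  ω_s=0, ω_r=1
Stage 2: 35(0−ω_c) = −55(1−ω_c)  ⇒  90ω_c = 55  ⇒  ω_c = 11/18
  ⇒ ω_c²/ω_r² = 11/18
Coupling ω_r² = ω_s¹ ⇒ overall = 27/10 × 11/18 = 33/20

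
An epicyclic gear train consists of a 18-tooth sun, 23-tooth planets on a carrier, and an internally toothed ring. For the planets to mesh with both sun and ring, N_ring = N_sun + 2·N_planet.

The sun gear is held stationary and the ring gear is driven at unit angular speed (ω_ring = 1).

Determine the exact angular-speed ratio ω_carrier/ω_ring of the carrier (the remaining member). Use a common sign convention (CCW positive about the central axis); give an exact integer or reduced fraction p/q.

32/41

N_ring = 18 + 2·23 = 64
18(ω_s−ω_c) = −64(ω_r−ω_c),  ω_s=0, ω_r=1
18(0−ω_c) = −64(1−ω_c)  ⇒  82ω_c = 64  ⇒  ω_c = 32/41
ω_c/ω_r = 32/41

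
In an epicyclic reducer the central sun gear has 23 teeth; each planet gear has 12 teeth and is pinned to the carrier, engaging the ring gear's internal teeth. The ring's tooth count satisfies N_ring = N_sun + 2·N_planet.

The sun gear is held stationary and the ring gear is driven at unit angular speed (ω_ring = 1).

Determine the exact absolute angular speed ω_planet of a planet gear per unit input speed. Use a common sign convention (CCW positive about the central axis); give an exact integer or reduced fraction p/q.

N_ring = 23 + 2·12 = 47
23(ω_s−ω_c) = −47(ω_r−ω_c),  ω_s=0, ω_r=1
23(0−ω_c) = −47(1−ω_c)  ⇒  70ω_c = 47  ⇒  ω_c = 47/70
sun–planet: 23·(0−47/70) = −12·(ω_p−ω_c)  ⇒  ω_p−ω_c = −(23/12)·(-47/70) = 1081/840
ω_p = 47/70 + 1081/840 = 47/24

47/24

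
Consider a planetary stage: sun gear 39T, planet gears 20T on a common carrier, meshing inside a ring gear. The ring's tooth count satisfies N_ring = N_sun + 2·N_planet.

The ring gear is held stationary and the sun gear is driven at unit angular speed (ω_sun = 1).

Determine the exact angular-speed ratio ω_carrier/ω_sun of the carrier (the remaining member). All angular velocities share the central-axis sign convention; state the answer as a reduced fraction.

N_ring = 39 + 2·20 = 79
39(ω_s−ω_c) = −79(ω_r−ω_c),  ω_r=0, ω_s=1
39(1−ω_c) = −79(0−ω_c)  ⇒  118ω_c = 39  ⇒  ω_c = 39/118
ω_c/ω_s = 39/118

39/118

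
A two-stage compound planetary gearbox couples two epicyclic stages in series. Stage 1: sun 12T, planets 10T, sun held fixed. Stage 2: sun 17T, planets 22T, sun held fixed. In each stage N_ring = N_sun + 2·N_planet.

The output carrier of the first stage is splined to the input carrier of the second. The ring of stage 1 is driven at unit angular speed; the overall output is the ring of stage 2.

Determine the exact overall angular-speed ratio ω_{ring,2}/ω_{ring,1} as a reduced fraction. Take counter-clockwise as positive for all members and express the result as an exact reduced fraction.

624/671

Stage 1: N_ring = 12 + 2·10 = 32
Stage 1: 12(ω_s−ω_c) = −32(ω_r−ω_c),  ω_s=0, ω_r=1
Stage 1: 12(0−ω_c) = −32(1−ω_c)  ⇒  44ω_c = 32  ⇒  ω_c = 8/11
  ⇒ ω_c¹/ω_r¹ = 8/11
Stage 2: N_ring = 17 + 2·22 = 61
Stage 2: 17(ω_s−ω_c) = −61(ω_r−ω_c),  ω_s=0, ω_c=1
Stage 2: ω_r = 1 − (17/61)(0−1) = 78/61
  ⇒ ω_r²/ω_c² = 78/61
Coupling ω_c² = ω_c¹ ⇒ overall = 8/11 × 78/61 = 624/671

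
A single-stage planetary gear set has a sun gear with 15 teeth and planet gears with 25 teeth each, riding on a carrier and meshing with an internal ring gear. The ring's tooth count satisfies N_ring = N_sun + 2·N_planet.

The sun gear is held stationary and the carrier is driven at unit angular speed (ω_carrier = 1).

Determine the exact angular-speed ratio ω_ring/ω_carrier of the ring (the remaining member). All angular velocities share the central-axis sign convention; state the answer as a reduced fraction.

16/13

N_ring = 15 + 2·25 = 65
15(ω_s−ω_c) = −65(ω_r−ω_c),  ω_s=0, ω_c=1
ω_r = 1 − (15/65)(0−1) = 16/13
ω_r/ω_c = 16/13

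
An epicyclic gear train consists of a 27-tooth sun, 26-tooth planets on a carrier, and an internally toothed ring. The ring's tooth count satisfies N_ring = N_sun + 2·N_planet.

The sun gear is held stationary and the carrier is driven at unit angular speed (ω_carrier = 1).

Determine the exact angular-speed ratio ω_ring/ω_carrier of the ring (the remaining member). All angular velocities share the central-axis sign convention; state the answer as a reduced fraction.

106/79

N_ring = 27 + 2·26 = 79
27(ω_s−ω_c) = −79(ω_r−ω_c),  ω_s=0, ω_c=1
ω_r = 1 − (27/79)(0−1) = 106/79
ω_r/ω_c = 106/79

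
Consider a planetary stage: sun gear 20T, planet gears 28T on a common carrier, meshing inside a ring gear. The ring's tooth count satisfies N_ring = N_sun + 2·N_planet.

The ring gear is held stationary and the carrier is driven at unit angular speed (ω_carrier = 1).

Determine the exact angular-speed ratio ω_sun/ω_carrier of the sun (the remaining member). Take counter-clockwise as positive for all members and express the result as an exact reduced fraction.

N_ring = 20 + 2·28 = 76
20(ω_s−ω_c) = −76(ω_r−ω_c),  ω_r=0, ω_c=1
ω_s = 1 − (76/20)(0−1) = 24/5
ω_s/ω_c = 24/5

24/5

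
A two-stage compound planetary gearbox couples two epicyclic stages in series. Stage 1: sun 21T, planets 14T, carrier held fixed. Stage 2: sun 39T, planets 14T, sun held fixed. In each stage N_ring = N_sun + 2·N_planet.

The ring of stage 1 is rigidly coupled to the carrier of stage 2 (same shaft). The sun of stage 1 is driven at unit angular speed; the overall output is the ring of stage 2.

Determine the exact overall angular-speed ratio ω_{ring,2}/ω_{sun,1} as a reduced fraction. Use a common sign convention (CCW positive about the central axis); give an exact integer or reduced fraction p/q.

-318/469

Stage 1: N_ring = 21 + 2·14 = 49
Stage 1: 21(ω_s−ω_c) = −49(ω_r−ω_c),  ω_c=0, ω_s=1
Stage 1: ω_r = 0 − (21/49)(1−0) = -3/7
  ⇒ ω_r¹/ω_s¹ = -3/7
Stage 2: N_ring = 39 + 2·14 = 67
Stage 2: 39(ω_s−ω_c) = −67(ω_r−ω_c),  ω_s=0, ω_c=1
Stage 2: ω_r = 1 − (39/67)(0−1) = 106/67
  ⇒ ω_r²/ω_c² = 106/67
Coupling ω_c² = ω_r¹ ⇒ overall = -3/7 × 106/67 = -318/469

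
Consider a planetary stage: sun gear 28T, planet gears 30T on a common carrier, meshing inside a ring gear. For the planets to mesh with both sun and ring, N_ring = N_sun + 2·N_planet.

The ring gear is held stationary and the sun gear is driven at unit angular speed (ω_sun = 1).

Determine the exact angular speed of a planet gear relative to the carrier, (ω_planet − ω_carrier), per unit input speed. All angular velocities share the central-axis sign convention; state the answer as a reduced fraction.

N_ring = 28 + 2·30 = 88
28(ω_s−ω_c) = −88(ω_r−ω_c),  ω_r=0, ω_s=1
28(1−ω_c) = −88(0−ω_c)  ⇒  116ω_c = 28  ⇒  ω_c = 7/29
sun–planet: 28·(1−7/29) = −30·(ω_p−ω_c)  ⇒  ω_p−ω_c = −(28/30)·(22/29) = -308/435

-308/435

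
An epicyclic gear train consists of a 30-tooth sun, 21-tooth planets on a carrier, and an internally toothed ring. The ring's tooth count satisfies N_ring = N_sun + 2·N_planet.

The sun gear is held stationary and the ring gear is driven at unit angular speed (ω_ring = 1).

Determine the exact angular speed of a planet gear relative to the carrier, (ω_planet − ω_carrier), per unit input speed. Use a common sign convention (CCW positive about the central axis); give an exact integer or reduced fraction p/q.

120/119

N_ring = 30 + 2·21 = 72
30(ω_s−ω_c) = −72(ω_r−ω_c),  ω_s=0, ω_r=1
30(0−ω_c) = −72(1−ω_c)  ⇒  102ω_c = 72  ⇒  ω_c = 12/17
sun–planet: 30·(0−12/17) = −21·(ω_p−ω_c)  ⇒  ω_p−ω_c = −(30/21)·(-12/17) = 120/119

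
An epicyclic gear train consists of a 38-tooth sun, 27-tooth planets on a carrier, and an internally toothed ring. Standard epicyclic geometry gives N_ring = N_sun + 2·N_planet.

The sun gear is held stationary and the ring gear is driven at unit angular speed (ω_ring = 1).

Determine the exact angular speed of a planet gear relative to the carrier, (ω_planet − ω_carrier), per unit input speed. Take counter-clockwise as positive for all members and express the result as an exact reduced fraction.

N_ring = 38 + 2·27 = 92
38(ω_s−ω_c) = −92(ω_r−ω_c),  ω_s=0, ω_r=1
38(0−ω_c) = −92(1−ω_c)  ⇒  130ω_c = 92  ⇒  ω_c = 46/65
sun–planet: 38·(0−46/65) = −27·(ω_p−ω_c)  ⇒  ω_p−ω_c = −(38/27)·(-46/65) = 1748/1755

1748/1755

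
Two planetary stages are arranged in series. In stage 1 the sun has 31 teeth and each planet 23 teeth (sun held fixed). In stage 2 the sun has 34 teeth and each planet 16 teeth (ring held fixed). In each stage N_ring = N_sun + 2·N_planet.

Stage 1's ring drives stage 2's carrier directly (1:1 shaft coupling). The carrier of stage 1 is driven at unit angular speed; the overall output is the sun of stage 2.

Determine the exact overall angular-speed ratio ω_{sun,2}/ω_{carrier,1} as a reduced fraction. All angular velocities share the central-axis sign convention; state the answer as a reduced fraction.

Stage 1: N_ring = 31 + 2·23 = 77
Stage 1: 31(ω_s−ω_c) = −77(ω_r−ω_c),  ω_s=0, ω_c=1
Stage 1: ω_r = 1 − (31/77)(0−1) = 108/77
  ⇒ ω_r¹/ω_c¹ = 108/77
Stage 2: N_ring = 34 + 2·16 = 66
Stage 2: 34(ω_s−ω_c) = −66(ω_r−ω_c),  ω_r=0, ω_c=1
Stage 2: ω_s = 1 − (66/34)(0−1) = 50/17
  ⇒ ω_s²/ω_c² = 50/17
Coupling ω_c² = ω_r¹ ⇒ overall = 108/77 × 50/17 = 5400/1309

5400/1309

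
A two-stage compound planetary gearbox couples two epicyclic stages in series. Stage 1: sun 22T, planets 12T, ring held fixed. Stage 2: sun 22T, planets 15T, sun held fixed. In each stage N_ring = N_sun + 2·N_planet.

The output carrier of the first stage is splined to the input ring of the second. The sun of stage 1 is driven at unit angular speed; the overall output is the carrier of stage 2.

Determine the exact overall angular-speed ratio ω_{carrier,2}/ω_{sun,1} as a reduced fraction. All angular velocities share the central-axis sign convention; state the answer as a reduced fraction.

143/629

Stage 1: N_ring = 22 + 2·12 = 46
Stage 1: 22(ω_s−ω_c) = −46(ω_r−ω_c),  ω_r=0, ω_s=1
Stage 1: 22(1−ω_c) = −46(0−ω_c)  ⇒  68ω_c = 22  ⇒  ω_c = 11/34
  ⇒ ω_c¹/ω_s¹ = 11/34
Stage 2: N_ring = 22 + 2·15 = 52
Stage 2: 22(ω_s−ω_c) = −52(ω_r−ω_c),  ω_s=0, ω_r=1
Stage 2: 22(0−ω_c) = −52(1−ω_c)  ⇒  74ω_c = 52  ⇒  ω_c = 26/37
  ⇒ ω_c²/ω_r² = 26/37
Coupling ω_r² = ω_c¹ ⇒ overall = 11/34 × 26/37 = 143/629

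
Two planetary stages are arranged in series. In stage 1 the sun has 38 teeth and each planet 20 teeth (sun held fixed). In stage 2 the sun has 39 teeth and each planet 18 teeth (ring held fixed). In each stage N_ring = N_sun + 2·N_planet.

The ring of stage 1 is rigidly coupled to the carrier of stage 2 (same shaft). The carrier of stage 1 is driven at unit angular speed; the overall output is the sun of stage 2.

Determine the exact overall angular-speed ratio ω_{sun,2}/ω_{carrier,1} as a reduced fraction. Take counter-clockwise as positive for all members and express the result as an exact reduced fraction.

2204/507

Stage 1: N_ring = 38 + 2·20 = 78
Stage 1: 38(ω_s−ω_c) = −78(ω_r−ω_c),  ω_s=0, ω_c=1
Stage 1: ω_r = 1 − (38/78)(0−1) = 58/39
  ⇒ ω_r¹/ω_c¹ = 58/39
Stage 2: N_ring = 39 + 2·18 = 75
Stage 2: 39(ω_s−ω_c) = −75(ω_r−ω_c),  ω_r=0, ω_c=1
Stage 2: ω_s = 1 − (75/39)(0−1) = 38/13
  ⇒ ω_s²/ω_c² = 38/13
Coupling ω_c² = ω_r¹ ⇒ overall = 58/39 × 38/13 = 2204/507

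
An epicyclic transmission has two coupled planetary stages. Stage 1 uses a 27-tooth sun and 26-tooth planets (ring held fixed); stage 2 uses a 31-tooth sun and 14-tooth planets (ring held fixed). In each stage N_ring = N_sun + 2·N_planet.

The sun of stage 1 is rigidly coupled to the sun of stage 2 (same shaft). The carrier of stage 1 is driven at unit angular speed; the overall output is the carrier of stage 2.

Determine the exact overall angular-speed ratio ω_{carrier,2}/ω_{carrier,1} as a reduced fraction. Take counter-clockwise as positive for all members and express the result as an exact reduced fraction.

Stage 1: N_ring = 27 + 2·26 = 79
Stage 1: 27(ω_s−ω_c) = −79(ω_r−ω_c),  ω_r=0, ω_c=1
Stage 1: ω_s = 1 − (79/27)(0−1) = 106/27
  ⇒ ω_s¹/ω_c¹ = 106/27
Stage 2: N_ring = 31 + 2·14 = 59
Stage 2: 31(ω_s−ω_c) = −59(ω_r−ω_c),  ω_r=0, ω_s=1
Stage 2: 31(1−ω_c) = −59(0−ω_c)  ⇒  90ω_c = 31  ⇒  ω_c = 31/90
  ⇒ ω_c²/ω_s² = 31/90
Coupling ω_s² = ω_s¹ ⇒ overall = 106/27 × 31/90 = 1643/1215

1643/1215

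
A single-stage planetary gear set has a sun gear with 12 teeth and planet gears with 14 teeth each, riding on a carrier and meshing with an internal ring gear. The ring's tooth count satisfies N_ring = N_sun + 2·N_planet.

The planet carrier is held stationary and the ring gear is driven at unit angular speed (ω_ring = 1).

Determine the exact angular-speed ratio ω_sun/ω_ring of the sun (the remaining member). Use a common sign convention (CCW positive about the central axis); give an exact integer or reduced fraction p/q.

-10/3

N_ring = 12 + 2·14 = 40
12(ω_s−ω_c) = −40(ω_r−ω_c),  ω_c=0, ω_r=1
ω_s = 0 − (40/12)(1−0) = -10/3
ω_s/ω_r = -10/3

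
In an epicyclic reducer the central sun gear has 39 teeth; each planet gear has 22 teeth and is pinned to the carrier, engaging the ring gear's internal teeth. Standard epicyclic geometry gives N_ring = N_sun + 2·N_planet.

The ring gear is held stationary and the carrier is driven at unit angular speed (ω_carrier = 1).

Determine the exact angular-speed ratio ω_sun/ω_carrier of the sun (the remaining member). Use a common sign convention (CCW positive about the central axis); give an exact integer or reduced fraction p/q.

N_ring = 39 + 2·22 = 83
39(ω_s−ω_c) = −83(ω_r−ω_c),  ω_r=0, ω_c=1
ω_s = 1 − (83/39)(0−1) = 122/39
ω_s/ω_c = 122/39

122/39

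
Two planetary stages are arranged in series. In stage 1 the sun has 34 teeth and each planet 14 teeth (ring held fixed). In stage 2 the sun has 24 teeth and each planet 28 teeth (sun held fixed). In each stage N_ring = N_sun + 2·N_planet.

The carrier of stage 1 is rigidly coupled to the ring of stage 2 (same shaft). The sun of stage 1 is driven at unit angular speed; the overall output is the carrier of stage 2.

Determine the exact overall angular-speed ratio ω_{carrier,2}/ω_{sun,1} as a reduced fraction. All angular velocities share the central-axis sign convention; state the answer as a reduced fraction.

Stage 1: N_ring = 34 + 2·14 = 62
Stage 1: 34(ω_s−ω_c) = −62(ω_r−ω_c),  ω_r=0, ω_s=1
Stage 1: 34(1−ω_c) = −62(0−ω_c)  ⇒  96ω_c = 34  ⇒  ω_c = 17/48
  ⇒ ω_c¹/ω_s¹ = 17/48
Stage 2: N_ring = 24 + 2·28 = 80
Stage 2: 24(ω_s−ω_c) = −80(ω_r−ω_c),  ω_s=0, ω_r=1
Stage 2: 24(0−ω_c) = −80(1−ω_c)  ⇒  104ω_c = 80  ⇒  ω_c = 10/13
  ⇒ ω_c²/ω_r² = 10/13
Coupling ω_r² = ω_c¹ ⇒ overall = 17/48 × 10/13 = 85/312

85/312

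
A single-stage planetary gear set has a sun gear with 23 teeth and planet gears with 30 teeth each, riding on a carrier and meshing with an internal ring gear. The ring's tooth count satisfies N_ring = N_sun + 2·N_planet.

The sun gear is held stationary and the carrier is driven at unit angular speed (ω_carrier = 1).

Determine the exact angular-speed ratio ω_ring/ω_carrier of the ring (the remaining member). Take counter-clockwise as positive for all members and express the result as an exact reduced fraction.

106/83

N_ring = 23 + 2·30 = 83
23(ω_s−ω_c) = −83(ω_r−ω_c),  ω_s=0, ω_c=1
ω_r = 1 − (23/83)(0−1) = 106/83
ω_r/ω_c = 106/83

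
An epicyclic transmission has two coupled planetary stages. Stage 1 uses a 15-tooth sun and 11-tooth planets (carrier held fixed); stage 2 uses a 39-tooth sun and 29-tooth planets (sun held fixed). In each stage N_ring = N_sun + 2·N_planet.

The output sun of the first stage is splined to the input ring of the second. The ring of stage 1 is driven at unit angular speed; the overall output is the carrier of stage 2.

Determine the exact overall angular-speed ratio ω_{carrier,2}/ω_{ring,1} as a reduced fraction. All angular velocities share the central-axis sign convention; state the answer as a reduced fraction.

Stage 1: N_ring = 15 + 2·11 = 37
Stage 1: 15(ω_s−ω_c) = −37(ω_r−ω_c),  ω_c=0, ω_r=1
Stage 1: ω_s = 0 − (37/15)(1−0) = -37/15
  ⇒ ω_s¹/ω_r¹ = -37/15
Stage 2: N_ring = 39 + 2·29 = 97
Stage 2: 39(ω_s−ω_c) = −97(ω_r−ω_c),  ω_s=0, ω_r=1
Stage 2: 39(0−ω_c) = −97(1−ω_c)  ⇒  136ω_c = 97  ⇒  ω_c = 97/136
  ⇒ ω_c²/ω_r² = 97/136
Coupling ω_r² = ω_s¹ ⇒ overall = -37/15 × 97/136 = -3589/2040

-3589/2040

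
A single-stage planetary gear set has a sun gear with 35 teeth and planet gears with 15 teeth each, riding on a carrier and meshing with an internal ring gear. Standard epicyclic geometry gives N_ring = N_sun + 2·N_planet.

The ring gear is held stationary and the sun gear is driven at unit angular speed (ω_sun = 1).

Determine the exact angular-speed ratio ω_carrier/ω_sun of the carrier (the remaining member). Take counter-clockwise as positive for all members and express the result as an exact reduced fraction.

N_ring = 35 + 2·15 = 65
35(ω_s−ω_c) = −65(ω_r−ω_c),  ω_r=0, ω_s=1
35(1−ω_c) = −65(0−ω_c)  ⇒  100ω_c = 35  ⇒  ω_c = 7/20
ω_c/ω_s = 7/20

7/20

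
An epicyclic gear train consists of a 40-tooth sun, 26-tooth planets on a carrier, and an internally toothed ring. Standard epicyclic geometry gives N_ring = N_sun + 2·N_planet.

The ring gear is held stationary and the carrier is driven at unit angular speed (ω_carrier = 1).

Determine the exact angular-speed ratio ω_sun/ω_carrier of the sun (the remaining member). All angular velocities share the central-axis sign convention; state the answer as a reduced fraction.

N_ring = 40 + 2·26 = 92
40(ω_s−ω_c) = −92(ω_r−ω_c),  ω_r=0, ω_c=1
ω_s = 1 − (92/40)(0−1) = 33/10
ω_s/ω_c = 33/10

33/10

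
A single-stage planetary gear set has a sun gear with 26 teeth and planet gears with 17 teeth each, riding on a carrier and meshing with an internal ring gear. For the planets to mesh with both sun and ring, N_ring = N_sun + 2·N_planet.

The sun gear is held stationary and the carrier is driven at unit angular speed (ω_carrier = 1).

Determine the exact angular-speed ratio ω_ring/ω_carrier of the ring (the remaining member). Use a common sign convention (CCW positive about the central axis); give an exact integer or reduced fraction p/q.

N_ring = 26 + 2·17 = 60
26(ω_s−ω_c) = −60(ω_r−ω_c),  ω_s=0, ω_c=1
ω_r = 1 − (26/60)(0−1) = 43/30
ω_r/ω_c = 43/30

43/30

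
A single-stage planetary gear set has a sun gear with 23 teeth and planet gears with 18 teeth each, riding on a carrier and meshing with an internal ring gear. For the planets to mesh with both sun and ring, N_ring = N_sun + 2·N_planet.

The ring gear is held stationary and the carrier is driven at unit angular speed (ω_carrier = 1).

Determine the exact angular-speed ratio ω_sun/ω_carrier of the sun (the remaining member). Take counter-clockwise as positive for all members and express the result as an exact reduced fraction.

N_ring = 23 + 2·18 = 59
23(ω_s−ω_c) = −59(ω_r−ω_c),  ω_r=0, ω_c=1
ω_s = 1 − (59/23)(0−1) = 82/23
ω_s/ω_c = 82/23

82/23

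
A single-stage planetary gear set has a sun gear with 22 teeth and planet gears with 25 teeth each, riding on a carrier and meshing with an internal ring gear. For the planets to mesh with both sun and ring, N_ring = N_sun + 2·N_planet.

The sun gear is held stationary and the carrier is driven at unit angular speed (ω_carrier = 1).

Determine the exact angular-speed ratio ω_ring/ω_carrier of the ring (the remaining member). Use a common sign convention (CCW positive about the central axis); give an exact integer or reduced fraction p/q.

47/36

N_ring = 22 + 2·25 = 72
22(ω_s−ω_c) = −72(ω_r−ω_c),  ω_s=0, ω_c=1
ω_r = 1 − (22/72)(0−1) = 47/36
ω_r/ω_c = 47/36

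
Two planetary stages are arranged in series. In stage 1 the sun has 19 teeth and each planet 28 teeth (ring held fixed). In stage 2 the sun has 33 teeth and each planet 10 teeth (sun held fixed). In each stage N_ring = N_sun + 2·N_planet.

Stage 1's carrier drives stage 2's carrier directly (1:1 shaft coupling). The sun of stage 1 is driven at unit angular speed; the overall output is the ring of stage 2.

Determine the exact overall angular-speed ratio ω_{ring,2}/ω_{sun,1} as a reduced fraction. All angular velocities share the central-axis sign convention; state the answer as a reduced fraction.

817/2491

Stage 1: N_ring = 19 + 2·28 = 75
Stage 1: 19(ω_s−ω_c) = −75(ω_r−ω_c),  ω_r=0, ω_s=1
Stage 1: 19(1−ω_c) = −75(0−ω_c)  ⇒  94ω_c = 19  ⇒  ω_c = 19/94
  ⇒ ω_c¹/ω_s¹ = 19/94
Stage 2: N_ring = 33 + 2·10 = 53
Stage 2: 33(ω_s−ω_c) = −53(ω_r−ω_c),  ω_s=0, ω_c=1
Stage 2: ω_r = 1 − (33/53)(0−1) = 86/53
  ⇒ ω_r²/ω_c² = 86/53
Coupling ω_c² = ω_c¹ ⇒ overall = 19/94 × 86/53 = 817/2491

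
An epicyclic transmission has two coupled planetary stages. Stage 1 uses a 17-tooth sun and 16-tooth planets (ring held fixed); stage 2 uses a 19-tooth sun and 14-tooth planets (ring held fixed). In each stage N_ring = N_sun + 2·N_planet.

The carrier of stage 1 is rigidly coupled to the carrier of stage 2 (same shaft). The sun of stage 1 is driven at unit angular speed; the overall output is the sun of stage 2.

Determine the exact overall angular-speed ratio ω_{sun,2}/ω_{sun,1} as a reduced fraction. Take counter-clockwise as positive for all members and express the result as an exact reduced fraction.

Stage 1: N_ring = 17 + 2·16 = 49
Stage 1: 17(ω_s−ω_c) = −49(ω_r−ω_c),  ω_r=0, ω_s=1
Stage 1: 17(1−ω_c) = −49(0−ω_c)  ⇒  66ω_c = 17  ⇒  ω_c = 17/66
  ⇒ ω_c¹/ω_s¹ = 17/66
Stage 2: N_ring = 19 + 2·14 = 47
Stage 2: 19(ω_s−ω_c) = −47(ω_r−ω_c),  ω_r=0, ω_c=1
Stage 2: ω_s = 1 − (47/19)(0−1) = 66/19
  ⇒ ω_s²/ω_c² = 66/19
Coupling ω_c² = ω_c¹ ⇒ overall = 17/66 × 66/19 = 17/19

17/19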